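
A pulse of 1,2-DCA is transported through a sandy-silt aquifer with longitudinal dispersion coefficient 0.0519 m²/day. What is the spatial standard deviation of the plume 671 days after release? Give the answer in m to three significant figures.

Dispersive spreading gives a Gaussian with σ² = 2Dt; advection only shifts the center.
σ = √(2 × 0.0519 × 671) = 8.35 m.

8.35 m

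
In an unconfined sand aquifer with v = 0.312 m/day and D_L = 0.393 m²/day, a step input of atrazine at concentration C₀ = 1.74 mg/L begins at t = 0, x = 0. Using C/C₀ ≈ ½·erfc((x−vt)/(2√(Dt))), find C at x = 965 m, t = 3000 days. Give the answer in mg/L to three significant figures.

0.479 mg/L

For a continuous step input, C/C₀ ≈ ½·erfc((x−vt)/(2√(Dt))).
vt = 0.312 × 3000 = 936 m and 2√(Dt) = 2√(0.393 × 3000) = 68.67 m.
Argument (x−vt)/(2√(Dt)) = (965 − 936)/68.67 = 0.4223; ½·erfc(0.4223) = 0.2752.
C = 1.74 × 0.2752 = 0.479 mg/L.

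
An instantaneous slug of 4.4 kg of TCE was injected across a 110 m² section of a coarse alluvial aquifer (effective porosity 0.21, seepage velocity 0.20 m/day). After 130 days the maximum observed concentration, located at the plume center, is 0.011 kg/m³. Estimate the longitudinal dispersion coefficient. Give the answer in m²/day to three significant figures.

0.184 m²/day

At the plume center C_max = M/(n_e·A·√(4πDt)), so D = M²/(4πt·(n_e·A·C_max)²).
n_e·A·C_max = 0.21 × 110 × 0.011 = 0.2541 kg/m.
D = 4.4²/(4π × 130 × 0.2541²) = 0.184 m²/day.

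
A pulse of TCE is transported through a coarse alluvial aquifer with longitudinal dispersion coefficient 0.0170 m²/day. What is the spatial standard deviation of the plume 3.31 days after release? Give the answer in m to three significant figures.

0.335 m

Dispersive spreading gives a Gaussian with σ² = 2Dt; advection only shifts the center.
σ = √(2 × 0.0170 × 3.31) = 0.335 m.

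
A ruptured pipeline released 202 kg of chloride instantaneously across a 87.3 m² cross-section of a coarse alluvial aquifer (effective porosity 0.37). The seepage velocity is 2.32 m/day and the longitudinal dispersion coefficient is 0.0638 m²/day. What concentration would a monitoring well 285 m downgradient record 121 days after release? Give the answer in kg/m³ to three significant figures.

For an instantaneous plane source, C(x,t) = M/(n_e·A·√(4πDt)) · exp(−(x−vt)²/(4Dt)), with n_e·A the pore (flow) area.
Plume center vt = 2.32 × 121 = 280.72 m, so the well at 285 m is 4.28 m downgradient of the peak.
√(4πDt) = 9.849 m, giving peak height M/(n_e·A·√(4πDt)) = 202/(0.37 × 87.3 × 9.849) = 0.6350 kg/m³.
(x−vt)²/(4Dt) = (4.28)²/(4 × 0.0638 × 121) = 0.5932; exp(−0.5932) = 0.5526.
C = 0.6350 × 0.5526 = 0.351 kg/m³.

0.351 kg/m³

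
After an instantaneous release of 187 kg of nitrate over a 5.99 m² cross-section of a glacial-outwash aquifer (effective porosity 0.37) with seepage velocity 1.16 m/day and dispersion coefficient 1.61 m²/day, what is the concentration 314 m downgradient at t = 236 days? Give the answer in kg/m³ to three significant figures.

0.421 kg/m³

For an instantaneous plane source, C(x,t) = M/(n_e·A·√(4πDt)) · exp(−(x−vt)²/(4Dt)), with n_e·A the pore (flow) area.
Plume center vt = 1.16 × 236 = 273.76 m, so the well at 314 m is 40.24 m downgradient of the peak.
√(4πDt) = 69.10 m, giving peak height M/(n_e·A·√(4πDt)) = 187/(0.37 × 5.99 × 69.10) = 1.221 kg/m³.
(x−vt)²/(4Dt) = (40.24)²/(4 × 1.61 × 236) = 1.065; exp(−1.065) = 0.3447.
C = 1.221 × 0.3447 = 0.421 kg/m³.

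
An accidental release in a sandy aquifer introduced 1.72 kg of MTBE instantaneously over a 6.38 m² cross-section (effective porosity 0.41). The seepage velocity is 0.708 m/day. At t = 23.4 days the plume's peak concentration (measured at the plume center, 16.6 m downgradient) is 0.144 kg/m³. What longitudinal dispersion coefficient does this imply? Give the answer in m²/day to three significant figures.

0.0709 m²/day

At the plume center C_max = M/(n_e·A·√(4πDt)), so D = M²/(4πt·(n_e·A·C_max)²).
n_e·A·C_max = 0.41 × 6.38 × 0.144 = 0.3767 kg/m.
D = 1.72²/(4π × 23.4 × 0.3767²) = 0.0709 m²/day.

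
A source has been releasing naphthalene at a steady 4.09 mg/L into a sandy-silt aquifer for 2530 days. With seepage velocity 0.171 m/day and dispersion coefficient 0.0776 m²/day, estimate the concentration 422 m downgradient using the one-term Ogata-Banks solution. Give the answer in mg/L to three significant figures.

For a continuous step input, C/C₀ ≈ ½·erfc((x−vt)/(2√(Dt))).
vt = 0.171 × 2530 = 432.63 m and 2√(Dt) = 2√(0.0776 × 2530) = 28.02 m.
Argument (x−vt)/(2√(Dt)) = (422 − 432.63)/28.02 = -0.3794; ½·erfc(-0.3794) = 0.7042.
C = 4.09 × 0.7042 = 2.88 mg/L.

2.88 mg/L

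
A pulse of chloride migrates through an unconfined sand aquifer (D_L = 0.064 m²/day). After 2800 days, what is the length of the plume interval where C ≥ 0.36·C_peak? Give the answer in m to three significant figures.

The plume is Gaussian with σ = √(2Dt) = √(2 × 0.064 × 2800) = 18.93 m.
C/C_peak = exp(−Δx²/(2σ²)) = 0.36 ⇒ Δx = σ·√(−2 ln 0.36) = 18.93 × 1.429 = 27.05 m.
Width = 2Δx = 54.1 m.

54.1 m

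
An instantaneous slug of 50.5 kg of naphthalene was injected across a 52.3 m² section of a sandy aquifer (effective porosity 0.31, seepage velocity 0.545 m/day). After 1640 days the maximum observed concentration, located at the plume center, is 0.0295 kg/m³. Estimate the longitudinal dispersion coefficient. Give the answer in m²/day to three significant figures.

At the plume center C_max = M/(n_e·A·√(4πDt)), so D = M²/(4πt·(n_e·A·C_max)²).
n_e·A·C_max = 0.31 × 52.3 × 0.0295 = 0.4783 kg/m.
D = 50.5²/(4π × 1640 × 0.4783²) = 0.541 m²/day.

0.541 m²/day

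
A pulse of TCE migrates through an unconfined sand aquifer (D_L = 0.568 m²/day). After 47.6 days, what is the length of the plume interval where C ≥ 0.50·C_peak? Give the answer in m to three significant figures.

The plume is Gaussian with σ = √(2Dt) = √(2 × 0.568 × 47.6) = 7.353 m.
C/C_peak = exp(−Δx²/(2σ²)) = 0.50 ⇒ Δx = σ·√(−2 ln 0.50) = 7.353 × 1.177 = 8.654 m.
Width = 2Δx = 17.3 m.

17.3 m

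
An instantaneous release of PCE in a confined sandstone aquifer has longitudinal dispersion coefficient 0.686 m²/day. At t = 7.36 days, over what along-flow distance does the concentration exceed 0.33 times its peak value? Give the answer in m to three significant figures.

9.46 m

The plume is Gaussian with σ = √(2Dt) = √(2 × 0.686 × 7.36) = 3.178 m.
C/C_peak = exp(−Δx²/(2σ²)) = 0.33 ⇒ Δx = σ·√(−2 ln 0.33) = 3.178 × 1.489 = 4.732 m.
Width = 2Δx = 9.46 m.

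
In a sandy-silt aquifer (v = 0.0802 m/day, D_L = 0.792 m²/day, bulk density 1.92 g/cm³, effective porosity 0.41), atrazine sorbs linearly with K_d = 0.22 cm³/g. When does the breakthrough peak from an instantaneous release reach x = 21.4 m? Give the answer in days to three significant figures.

347 days

Retardation factor R = 1 + ρ_b·K_d/n = 1 + 1.92 × 0.22/0.41 = 2.030.
Sorption retards both mechanisms: v_R = v/R = 0.03951 m/day, D_R = D/R = 0.3901 m²/day.
Peak time from v_R²t² + 2D_R t − x² = 0: t = (√(D_R² + v_R²x²) − D_R)/v_R².
√(D_R² + v_R²x²) = √(0.3901² + 0.03951² × 21.4²) = 0.9312; v_R² = 0.001561.
t = (0.9312 − 0.3901)/0.001561 = 347 days.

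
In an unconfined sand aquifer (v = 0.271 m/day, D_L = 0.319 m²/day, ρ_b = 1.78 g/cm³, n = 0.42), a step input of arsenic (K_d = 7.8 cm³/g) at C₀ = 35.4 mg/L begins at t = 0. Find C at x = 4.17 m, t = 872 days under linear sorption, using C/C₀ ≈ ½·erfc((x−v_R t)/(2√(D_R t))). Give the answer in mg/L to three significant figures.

Retardation factor R = 1 + ρ_b·K_d/n = 1 + 1.78 × 7.8/0.42 = 34.06.
Sorption retards both mechanisms: v_R = v/R = 0.007957 m/day, D_R = D/R = 0.009366 m²/day.
v_R·t = 0.007957 × 872 = 6.938504 m; 2√(D_R t) = 5.716 m; argument = (4.17 − 6.938504)/5.716 = -0.4843.
C = C₀ × ½·erfc(-0.4843) = 35.4 × 0.7533 = 26.7 mg/L.

26.7 mg/L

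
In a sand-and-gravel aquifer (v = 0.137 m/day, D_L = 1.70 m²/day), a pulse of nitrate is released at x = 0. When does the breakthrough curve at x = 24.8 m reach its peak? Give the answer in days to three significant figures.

For the 1D instantaneous-source solution, setting ∂C/∂t = 0 at fixed x gives v²t² + 2Dt − x² = 0, so t = (√(D² + v²x²) − D)/v².
√(D² + v²x²) = √(1.70² + 0.137² × 24.8²) = 3.799; v² = 0.018769.
t = (3.799 − 1.70)/0.018769 = 112 days (vs. the pure-advection estimate x/v = 181 d).

112 days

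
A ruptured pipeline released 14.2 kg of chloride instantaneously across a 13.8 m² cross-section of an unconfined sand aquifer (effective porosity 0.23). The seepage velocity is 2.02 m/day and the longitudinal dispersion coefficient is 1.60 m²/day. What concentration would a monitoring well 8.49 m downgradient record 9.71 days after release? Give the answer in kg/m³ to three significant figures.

0.0437 kg/m³

For an instantaneous plane source, C(x,t) = M/(n_e·A·√(4πDt)) · exp(−(x−vt)²/(4Dt)), with n_e·A the pore (flow) area.
Plume center vt = 2.02 × 9.71 = 19.6142 m, so the well at 8.49 m is 11.1242 m upgradient of the peak.
√(4πDt) = 13.97 m, giving peak height M/(n_e·A·√(4πDt)) = 14.2/(0.23 × 13.8 × 13.97) = 0.3202 kg/m³.
(x−vt)²/(4Dt) = (-11.1242)²/(4 × 1.60 × 9.71) = 1.991; exp(−1.991) = 0.1366.
C = 0.3202 × 0.1366 = 0.0437 kg/m³.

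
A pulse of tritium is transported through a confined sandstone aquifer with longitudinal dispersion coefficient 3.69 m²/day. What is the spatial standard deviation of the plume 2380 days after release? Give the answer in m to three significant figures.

Dispersive spreading gives a Gaussian with σ² = 2Dt; advection only shifts the center.
σ = √(2 × 3.69 × 2380) = 133 m.

133 m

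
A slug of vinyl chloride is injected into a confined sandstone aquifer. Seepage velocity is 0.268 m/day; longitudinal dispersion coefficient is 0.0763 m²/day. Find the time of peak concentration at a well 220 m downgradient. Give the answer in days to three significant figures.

For the 1D instantaneous-source solution, setting ∂C/∂t = 0 at fixed x gives v²t² + 2Dt − x² = 0, so t = (√(D² + v²x²) − D)/v².
√(D² + v²x²) = √(0.0763² + 0.268² × 220²) = 58.96; v² = 0.071824.
t = (58.96 − 0.0763)/0.071824 = 820 days (vs. the pure-advection estimate x/v = 821 d).

820 days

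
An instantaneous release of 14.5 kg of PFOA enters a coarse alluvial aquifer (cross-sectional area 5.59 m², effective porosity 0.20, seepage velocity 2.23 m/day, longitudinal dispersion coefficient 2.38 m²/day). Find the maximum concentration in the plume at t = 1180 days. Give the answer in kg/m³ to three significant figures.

The peak of an instantaneous 1D plume sits at x = vt; there the Gaussian factor is 1 and C_max = M/(n_e·A·√(4πDt)), where n_e·A is the pore area the mass is dissolved in.
√(4πDt) = √(4π × 2.38 × 1180) = 187.9 m, so C_max = 14.5/(0.20 × 5.59 × 187.9) = 0.0690 kg/m³.

0.0690 kg/m³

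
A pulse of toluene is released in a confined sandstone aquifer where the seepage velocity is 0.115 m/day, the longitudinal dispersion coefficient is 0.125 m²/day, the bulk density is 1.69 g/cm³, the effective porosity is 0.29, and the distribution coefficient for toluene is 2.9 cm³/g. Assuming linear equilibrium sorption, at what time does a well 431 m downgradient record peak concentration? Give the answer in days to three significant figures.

Retardation factor R = 1 + ρ_b·K_d/n = 1 + 1.69 × 2.9/0.29 = 17.90.
Sorption retards both mechanisms: v_R = v/R = 0.006425 m/day, D_R = D/R = 0.006983 m²/day.
Peak time from v_R²t² + 2D_R t − x² = 0: t = (√(D_R² + v_R²x²) − D_R)/v_R².
√(D_R² + v_R²x²) = √(0.006983² + 0.006425² × 431²) = 2.769; v_R² = 4.128e-05.
t = (2.769 − 0.006983)/4.128e-05 = 66900 days.

66900 days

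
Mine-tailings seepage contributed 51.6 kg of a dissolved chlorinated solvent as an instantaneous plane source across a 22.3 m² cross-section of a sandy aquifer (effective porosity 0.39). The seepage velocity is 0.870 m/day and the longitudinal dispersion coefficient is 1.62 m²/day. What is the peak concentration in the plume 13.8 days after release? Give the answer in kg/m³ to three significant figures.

The peak of an instantaneous 1D plume sits at x = vt; there the Gaussian factor is 1 and C_max = M/(n_e·A·√(4πDt)), where n_e·A is the pore area the mass is dissolved in.
√(4πDt) = √(4π × 1.62 × 13.8) = 16.76 m, so C_max = 51.6/(0.39 × 22.3 × 16.76) = 0.354 kg/m³.

0.354 kg/m³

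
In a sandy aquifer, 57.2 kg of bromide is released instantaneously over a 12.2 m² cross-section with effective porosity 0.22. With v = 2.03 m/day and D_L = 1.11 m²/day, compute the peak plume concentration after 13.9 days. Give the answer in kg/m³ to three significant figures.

The peak of an instantaneous 1D plume sits at x = vt; there the Gaussian factor is 1 and C_max = M/(n_e·A·√(4πDt)), where n_e·A is the pore area the mass is dissolved in.
√(4πDt) = √(4π × 1.11 × 13.9) = 13.92 m, so C_max = 57.2/(0.22 × 12.2 × 13.92) = 1.53 kg/m³.

1.53 kg/m³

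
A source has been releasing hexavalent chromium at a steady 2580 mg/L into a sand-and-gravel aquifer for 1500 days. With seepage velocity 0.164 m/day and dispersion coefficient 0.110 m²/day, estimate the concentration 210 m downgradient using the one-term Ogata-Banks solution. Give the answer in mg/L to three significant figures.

For a continuous step input, C/C₀ ≈ ½·erfc((x−vt)/(2√(Dt))).
vt = 0.164 × 1500 = 246 m and 2√(Dt) = 2√(0.110 × 1500) = 25.69 m.
Argument (x−vt)/(2√(Dt)) = (210 − 246)/25.69 = -1.401; ½·erfc(-1.401) = 0.9762.
C = 2580 × 0.9762 = 2520 mg/L.

2520 mg/L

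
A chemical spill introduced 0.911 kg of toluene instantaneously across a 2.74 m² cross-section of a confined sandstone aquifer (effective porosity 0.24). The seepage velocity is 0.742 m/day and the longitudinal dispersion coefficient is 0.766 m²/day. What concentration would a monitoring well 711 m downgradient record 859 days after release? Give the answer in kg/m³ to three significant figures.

0.00194 kg/m³

For an instantaneous plane source, C(x,t) = M/(n_e·A·√(4πDt)) · exp(−(x−vt)²/(4Dt)), with n_e·A the pore (flow) area.
Plume center vt = 0.742 × 859 = 637.378 m, so the well at 711 m is 73.622 m downgradient of the peak.
√(4πDt) = 90.93 m, giving peak height M/(n_e·A·√(4πDt)) = 0.911/(0.24 × 2.74 × 90.93) = 0.01524 kg/m³.
(x−vt)²/(4Dt) = (73.622)²/(4 × 0.766 × 859) = 2.059; exp(−2.059) = 0.1276.
C = 0.01524 × 0.1276 = 0.00194 kg/m³.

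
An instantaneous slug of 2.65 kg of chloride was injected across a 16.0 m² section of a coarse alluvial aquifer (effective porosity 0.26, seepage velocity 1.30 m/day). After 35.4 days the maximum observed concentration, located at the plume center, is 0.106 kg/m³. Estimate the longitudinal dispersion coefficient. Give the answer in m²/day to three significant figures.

0.0812 m²/day

At the plume center C_max = M/(n_e·A·√(4πDt)), so D = M²/(4πt·(n_e·A·C_max)²).
n_e·A·C_max = 0.26 × 16.0 × 0.106 = 0.4410 kg/m.
D = 2.65²/(4π × 35.4 × 0.4410²) = 0.0812 m²/day.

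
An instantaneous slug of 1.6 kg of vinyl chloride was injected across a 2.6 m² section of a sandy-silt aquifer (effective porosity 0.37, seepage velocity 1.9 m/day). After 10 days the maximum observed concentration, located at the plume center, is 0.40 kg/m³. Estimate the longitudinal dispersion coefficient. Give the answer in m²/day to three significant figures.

0.138 m²/day

At the plume center C_max = M/(n_e·A·√(4πDt)), so D = M²/(4πt·(n_e·A·C_max)²).
n_e·A·C_max = 0.37 × 2.6 × 0.40 = 0.3848 kg/m.
D = 1.6²/(4π × 10 × 0.3848²) = 0.138 m²/day.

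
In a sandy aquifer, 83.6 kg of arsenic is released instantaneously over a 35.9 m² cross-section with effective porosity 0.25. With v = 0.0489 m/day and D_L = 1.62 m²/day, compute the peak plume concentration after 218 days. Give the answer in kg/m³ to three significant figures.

0.140 kg/m³

The peak of an instantaneous 1D plume sits at x = vt; there the Gaussian factor is 1 and C_max = M/(n_e·A·√(4πDt)), where n_e·A is the pore area the mass is dissolved in.
√(4πDt) = √(4π × 1.62 × 218) = 66.62 m, so C_max = 83.6/(0.25 × 35.9 × 66.62) = 0.140 kg/m³.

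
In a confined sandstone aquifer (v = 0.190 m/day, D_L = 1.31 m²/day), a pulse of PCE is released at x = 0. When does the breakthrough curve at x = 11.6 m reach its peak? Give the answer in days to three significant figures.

34.7 days

For the 1D instantaneous-source solution, setting ∂C/∂t = 0 at fixed x gives v²t² + 2Dt − x² = 0, so t = (√(D² + v²x²) − D)/v².
√(D² + v²x²) = √(1.31² + 0.190² × 11.6²) = 2.564; v² = 0.0361.
t = (2.564 − 1.31)/0.0361 = 34.7 days (vs. the pure-advection estimate x/v = 61.1 d).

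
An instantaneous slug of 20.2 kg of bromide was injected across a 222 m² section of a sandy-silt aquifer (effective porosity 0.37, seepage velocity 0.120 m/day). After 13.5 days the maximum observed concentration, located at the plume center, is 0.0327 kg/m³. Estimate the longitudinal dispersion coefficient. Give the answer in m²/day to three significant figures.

0.333 m²/day

At the plume center C_max = M/(n_e·A·√(4πDt)), so D = M²/(4πt·(n_e·A·C_max)²).
n_e·A·C_max = 0.37 × 222 × 0.0327 = 2.686 kg/m.
D = 20.2²/(4π × 13.5 × 2.686²) = 0.333 m²/day.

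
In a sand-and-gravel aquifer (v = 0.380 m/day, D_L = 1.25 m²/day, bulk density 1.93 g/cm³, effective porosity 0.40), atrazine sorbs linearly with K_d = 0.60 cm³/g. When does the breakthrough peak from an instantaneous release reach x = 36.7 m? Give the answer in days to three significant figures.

Retardation factor R = 1 + ρ_b·K_d/n = 1 + 1.93 × 0.60/0.40 = 3.895.
Sorption retards both mechanisms: v_R = v/R = 0.09756 m/day, D_R = D/R = 0.3209 m²/day.
Peak time from v_R²t² + 2D_R t − x² = 0: t = (√(D_R² + v_R²x²) − D_R)/v_R².
√(D_R² + v_R²x²) = √(0.3209² + 0.09756² × 36.7²) = 3.595; v_R² = 0.009518.
t = (3.595 − 0.3209)/0.009518 = 344 days.

344 days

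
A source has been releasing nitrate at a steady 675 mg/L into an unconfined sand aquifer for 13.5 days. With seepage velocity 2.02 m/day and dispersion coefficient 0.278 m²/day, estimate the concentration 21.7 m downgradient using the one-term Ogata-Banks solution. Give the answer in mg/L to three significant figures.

661 mg/L

For a continuous step input, C/C₀ ≈ ½·erfc((x−vt)/(2√(Dt))).
vt = 2.02 × 13.5 = 27.27 m and 2√(Dt) = 2√(0.278 × 13.5) = 3.875 m.
Argument (x−vt)/(2√(Dt)) = (21.7 − 27.27)/3.875 = -1.437; ½·erfc(-1.437) = 0.9789.
C = 675 × 0.9789 = 661 mg/L.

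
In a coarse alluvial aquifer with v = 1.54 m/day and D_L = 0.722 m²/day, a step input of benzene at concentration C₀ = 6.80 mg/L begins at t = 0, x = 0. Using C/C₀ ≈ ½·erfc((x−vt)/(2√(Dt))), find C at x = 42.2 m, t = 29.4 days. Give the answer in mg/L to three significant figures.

For a continuous step input, C/C₀ ≈ ½·erfc((x−vt)/(2√(Dt))).
vt = 1.54 × 29.4 = 45.276 m and 2√(Dt) = 2√(0.722 × 29.4) = 9.215 m.
Argument (x−vt)/(2√(Dt)) = (42.2 − 45.276)/9.215 = -0.3338; ½·erfc(-0.3338) = 0.6816.
C = 6.80 × 0.6816 = 4.63 mg/L.

4.63 mg/L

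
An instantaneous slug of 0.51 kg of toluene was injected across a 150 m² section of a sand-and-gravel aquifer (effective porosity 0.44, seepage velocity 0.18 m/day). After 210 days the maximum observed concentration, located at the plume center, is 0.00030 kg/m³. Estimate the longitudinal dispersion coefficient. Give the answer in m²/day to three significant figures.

At the plume center C_max = M/(n_e·A·√(4πDt)), so D = M²/(4πt·(n_e·A·C_max)²).
n_e·A·C_max = 0.44 × 150 × 0.00030 = 0.01980 kg/m.
D = 0.51²/(4π × 210 × 0.01980²) = 0.251 m²/day.

0.251 m²/day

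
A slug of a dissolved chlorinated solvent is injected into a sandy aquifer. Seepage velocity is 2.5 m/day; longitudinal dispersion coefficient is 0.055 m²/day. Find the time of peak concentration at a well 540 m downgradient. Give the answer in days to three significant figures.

For the 1D instantaneous-source solution, setting ∂C/∂t = 0 at fixed x gives v²t² + 2Dt − x² = 0, so t = (√(D² + v²x²) − D)/v².
√(D² + v²x²) = √(0.055² + 2.5² × 540²) = 1350; v² = 6.25.
t = (1350 − 0.055)/6.25 = 216 days (vs. the pure-advection estimate x/v = 216 d).

216 days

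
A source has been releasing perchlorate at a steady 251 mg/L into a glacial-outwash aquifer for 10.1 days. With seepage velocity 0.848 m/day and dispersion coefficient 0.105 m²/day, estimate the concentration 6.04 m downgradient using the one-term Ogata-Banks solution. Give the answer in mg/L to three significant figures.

241 mg/L

For a continuous step input, C/C₀ ≈ ½·erfc((x−vt)/(2√(Dt))).
vt = 0.848 × 10.1 = 8.5648 m and 2√(Dt) = 2√(0.105 × 10.1) = 2.060 m.
Argument (x−vt)/(2√(Dt)) = (6.04 − 8.5648)/2.060 = -1.226; ½·erfc(-1.226) = 0.9585.
C = 251 × 0.9585 = 241 mg/L.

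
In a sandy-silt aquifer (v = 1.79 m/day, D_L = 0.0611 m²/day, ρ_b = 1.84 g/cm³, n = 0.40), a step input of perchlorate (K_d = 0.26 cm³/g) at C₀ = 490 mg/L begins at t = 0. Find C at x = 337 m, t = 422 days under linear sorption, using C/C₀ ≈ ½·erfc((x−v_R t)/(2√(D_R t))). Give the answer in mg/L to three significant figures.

453 mg/L

Retardation factor R = 1 + ρ_b·K_d/n = 1 + 1.84 × 0.26/0.40 = 2.196.
Sorption retards both mechanisms: v_R = v/R = 0.8151 m/day, D_R = D/R = 0.02782 m²/day.
v_R·t = 0.8151 × 422 = 343.9722 m; 2√(D_R t) = 6.853 m; argument = (337 − 343.9722)/6.853 = -1.017.
C = C₀ × ½·erfc(-1.017) = 490 × 0.9248 = 453 mg/L.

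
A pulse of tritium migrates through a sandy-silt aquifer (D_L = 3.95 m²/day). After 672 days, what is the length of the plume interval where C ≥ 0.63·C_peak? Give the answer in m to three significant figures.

140 m

The plume is Gaussian with σ = √(2Dt) = √(2 × 3.95 × 672) = 72.86 m.
C/C_peak = exp(−Δx²/(2σ²)) = 0.63 ⇒ Δx = σ·√(−2 ln 0.63) = 72.86 × 0.9613 = 70.04 m.
Width = 2Δx = 140 m.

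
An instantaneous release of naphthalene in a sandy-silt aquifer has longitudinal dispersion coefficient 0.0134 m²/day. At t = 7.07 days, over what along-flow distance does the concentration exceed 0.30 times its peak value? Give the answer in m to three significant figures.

1.35 m

The plume is Gaussian with σ = √(2Dt) = √(2 × 0.0134 × 7.07) = 0.4353 m.
C/C_peak = exp(−Δx²/(2σ²)) = 0.30 ⇒ Δx = σ·√(−2 ln 0.30) = 0.4353 × 1.552 = 0.6756 m.
Width = 2Δx = 1.35 m.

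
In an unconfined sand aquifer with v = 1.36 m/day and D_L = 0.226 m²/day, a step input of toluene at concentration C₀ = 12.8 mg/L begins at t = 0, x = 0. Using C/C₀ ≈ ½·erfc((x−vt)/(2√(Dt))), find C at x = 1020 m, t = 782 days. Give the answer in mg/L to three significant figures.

For a continuous step input, C/C₀ ≈ ½·erfc((x−vt)/(2√(Dt))).
vt = 1.36 × 782 = 1063.52 m and 2√(Dt) = 2√(0.226 × 782) = 26.59 m.
Argument (x−vt)/(2√(Dt)) = (1020 − 1063.52)/26.59 = -1.637; ½·erfc(-1.637) = 0.9897.
C = 12.8 × 0.9897 = 12.7 mg/L.

12.7 mg/L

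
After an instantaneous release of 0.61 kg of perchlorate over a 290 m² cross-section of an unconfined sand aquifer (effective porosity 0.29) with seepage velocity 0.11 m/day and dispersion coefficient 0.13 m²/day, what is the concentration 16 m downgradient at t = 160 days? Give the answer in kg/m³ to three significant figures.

For an instantaneous plane source, C(x,t) = M/(n_e·A·√(4πDt)) · exp(−(x−vt)²/(4Dt)), with n_e·A the pore (flow) area.
Plume center vt = 0.11 × 160 = 17.6 m, so the well at 16 m is 1.6 m upgradient of the peak.
√(4πDt) = 16.17 m, giving peak height M/(n_e·A·√(4πDt)) = 0.61/(0.29 × 290 × 16.17) = 0.0004486 kg/m³.
(x−vt)²/(4Dt) = (-1.6)²/(4 × 0.13 × 160) = 0.03077; exp(−0.03077) = 0.9697.
C = 0.0004486 × 0.9697 = 0.000435 kg/m³.

0.000435 kg/m³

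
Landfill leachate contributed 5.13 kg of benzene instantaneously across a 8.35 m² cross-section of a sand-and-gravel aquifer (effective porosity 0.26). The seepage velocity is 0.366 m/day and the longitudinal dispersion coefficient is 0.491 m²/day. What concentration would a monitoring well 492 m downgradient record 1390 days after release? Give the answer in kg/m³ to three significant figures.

For an instantaneous plane source, C(x,t) = M/(n_e·A·√(4πDt)) · exp(−(x−vt)²/(4Dt)), with n_e·A the pore (flow) area.
Plume center vt = 0.366 × 1390 = 508.74 m, so the well at 492 m is 16.74 m upgradient of the peak.
√(4πDt) = 92.61 m, giving peak height M/(n_e·A·√(4πDt)) = 5.13/(0.26 × 8.35 × 92.61) = 0.02552 kg/m³.
(x−vt)²/(4Dt) = (-16.74)²/(4 × 0.491 × 1390) = 0.1026; exp(−0.1026) = 0.9025.
C = 0.02552 × 0.9025 = 0.0230 kg/m³.

0.0230 kg/m³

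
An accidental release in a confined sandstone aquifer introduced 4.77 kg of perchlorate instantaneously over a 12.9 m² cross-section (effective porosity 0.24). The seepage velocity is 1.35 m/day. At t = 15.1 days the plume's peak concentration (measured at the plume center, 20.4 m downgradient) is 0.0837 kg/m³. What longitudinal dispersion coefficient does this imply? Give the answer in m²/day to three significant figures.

At the plume center C_max = M/(n_e·A·√(4πDt)), so D = M²/(4πt·(n_e·A·C_max)²).
n_e·A·C_max = 0.24 × 12.9 × 0.0837 = 0.2591 kg/m.
D = 4.77²/(4π × 15.1 × 0.2591²) = 1.79 m²/day.

1.79 m²/day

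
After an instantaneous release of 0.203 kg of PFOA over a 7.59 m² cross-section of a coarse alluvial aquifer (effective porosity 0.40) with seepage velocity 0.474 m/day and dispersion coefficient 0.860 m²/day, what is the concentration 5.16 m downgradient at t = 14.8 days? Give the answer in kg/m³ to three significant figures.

For an instantaneous plane source, C(x,t) = M/(n_e·A·√(4πDt)) · exp(−(x−vt)²/(4Dt)), with n_e·A the pore (flow) area.
Plume center vt = 0.474 × 14.8 = 7.0152 m, so the well at 5.16 m is 1.8552 m upgradient of the peak.
√(4πDt) = 12.65 m, giving peak height M/(n_e·A·√(4πDt)) = 0.203/(0.40 × 7.59 × 12.65) = 0.005286 kg/m³.
(x−vt)²/(4Dt) = (-1.8552)²/(4 × 0.860 × 14.8) = 0.06760; exp(−0.06760) = 0.9346.
C = 0.005286 × 0.9346 = 0.00494 kg/m³.

0.00494 kg/m³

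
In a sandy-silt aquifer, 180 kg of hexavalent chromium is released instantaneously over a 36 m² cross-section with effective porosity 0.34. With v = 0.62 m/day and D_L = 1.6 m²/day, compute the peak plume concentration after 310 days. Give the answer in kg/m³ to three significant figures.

The peak of an instantaneous 1D plume sits at x = vt; there the Gaussian factor is 1 and C_max = M/(n_e·A·√(4πDt)), where n_e·A is the pore area the mass is dissolved in.
√(4πDt) = √(4π × 1.6 × 310) = 78.95 m, so C_max = 180/(0.34 × 36 × 78.95) = 0.186 kg/m³.

0.186 kg/m³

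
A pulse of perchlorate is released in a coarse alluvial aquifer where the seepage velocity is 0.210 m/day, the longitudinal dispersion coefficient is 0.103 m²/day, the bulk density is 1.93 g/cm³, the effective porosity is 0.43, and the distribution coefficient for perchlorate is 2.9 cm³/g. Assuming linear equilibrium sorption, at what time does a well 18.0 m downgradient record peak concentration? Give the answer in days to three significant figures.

Retardation factor R = 1 + ρ_b·K_d/n = 1 + 1.93 × 2.9/0.43 = 14.02.
Sorption retards both mechanisms: v_R = v/R = 0.01498 m/day, D_R = D/R = 0.007347 m²/day.
Peak time from v_R²t² + 2D_R t − x² = 0: t = (√(D_R² + v_R²x²) − D_R)/v_R².
√(D_R² + v_R²x²) = √(0.007347² + 0.01498² × 18.0²) = 0.2697; v_R² = 0.0002244.
t = (0.2697 − 0.007347)/0.0002244 = 1170 days.

1170 days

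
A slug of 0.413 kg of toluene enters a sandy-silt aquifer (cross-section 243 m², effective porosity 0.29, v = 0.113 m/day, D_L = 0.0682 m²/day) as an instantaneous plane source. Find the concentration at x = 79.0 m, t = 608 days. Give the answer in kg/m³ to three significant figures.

For an instantaneous plane source, C(x,t) = M/(n_e·A·√(4πDt)) · exp(−(x−vt)²/(4Dt)), with n_e·A the pore (flow) area.
Plume center vt = 0.113 × 608 = 68.704 m, so the well at 79.0 m is 10.296 m downgradient of the peak.
√(4πDt) = 22.83 m, giving peak height M/(n_e·A·√(4πDt)) = 0.413/(0.29 × 243 × 22.83) = 0.0002567 kg/m³.
(x−vt)²/(4Dt) = (10.296)²/(4 × 0.0682 × 608) = 0.6391; exp(−0.6391) = 0.5278.
C = 0.0002567 × 0.5278 = 0.000135 kg/m³.

0.000135 kg/m³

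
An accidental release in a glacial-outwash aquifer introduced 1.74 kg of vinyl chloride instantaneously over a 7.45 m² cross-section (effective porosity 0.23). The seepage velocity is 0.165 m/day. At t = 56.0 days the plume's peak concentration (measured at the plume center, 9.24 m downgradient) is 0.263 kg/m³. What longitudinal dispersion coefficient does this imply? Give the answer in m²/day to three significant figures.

At the plume center C_max = M/(n_e·A·√(4πDt)), so D = M²/(4πt·(n_e·A·C_max)²).
n_e·A·C_max = 0.23 × 7.45 × 0.263 = 0.4507 kg/m.
D = 1.74²/(4π × 56.0 × 0.4507²) = 0.0212 m²/day.

0.0212 m²/day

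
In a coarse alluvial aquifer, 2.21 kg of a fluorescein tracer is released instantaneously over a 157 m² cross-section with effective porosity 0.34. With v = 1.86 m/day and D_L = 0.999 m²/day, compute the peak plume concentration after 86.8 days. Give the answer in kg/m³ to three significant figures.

0.00125 kg/m³

The peak of an instantaneous 1D plume sits at x = vt; there the Gaussian factor is 1 and C_max = M/(n_e·A·√(4πDt)), where n_e·A is the pore area the mass is dissolved in.
√(4πDt) = √(4π × 0.999 × 86.8) = 33.01 m, so C_max = 2.21/(0.34 × 157 × 33.01) = 0.00125 kg/m³.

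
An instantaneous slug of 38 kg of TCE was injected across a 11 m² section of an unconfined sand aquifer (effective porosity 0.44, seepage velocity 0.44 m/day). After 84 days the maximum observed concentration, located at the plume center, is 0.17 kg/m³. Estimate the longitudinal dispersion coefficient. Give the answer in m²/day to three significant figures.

2.02 m²/day

At the plume center C_max = M/(n_e·A·√(4πDt)), so D = M²/(4πt·(n_e·A·C_max)²).
n_e·A·C_max = 0.44 × 11 × 0.17 = 0.8228 kg/m.
D = 38²/(4π × 84 × 0.8228²) = 2.02 m²/day.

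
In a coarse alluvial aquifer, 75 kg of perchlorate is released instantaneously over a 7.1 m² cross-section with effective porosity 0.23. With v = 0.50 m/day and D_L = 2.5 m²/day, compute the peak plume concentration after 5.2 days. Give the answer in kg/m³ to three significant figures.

The peak of an instantaneous 1D plume sits at x = vt; there the Gaussian factor is 1 and C_max = M/(n_e·A·√(4πDt)), where n_e·A is the pore area the mass is dissolved in.
√(4πDt) = √(4π × 2.5 × 5.2) = 12.78 m, so C_max = 75/(0.23 × 7.1 × 12.78) = 3.59 kg/m³.

3.59 kg/m³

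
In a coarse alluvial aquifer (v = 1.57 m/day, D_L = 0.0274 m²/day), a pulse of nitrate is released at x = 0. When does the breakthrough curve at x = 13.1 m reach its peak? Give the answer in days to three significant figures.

For the 1D instantaneous-source solution, setting ∂C/∂t = 0 at fixed x gives v²t² + 2Dt − x² = 0, so t = (√(D² + v²x²) − D)/v².
√(D² + v²x²) = √(0.0274² + 1.57² × 13.1²) = 20.57; v² = 2.4649.
t = (20.57 − 0.0274)/2.4649 = 8.33 days (vs. the pure-advection estimate x/v = 8.34 d).

8.33 days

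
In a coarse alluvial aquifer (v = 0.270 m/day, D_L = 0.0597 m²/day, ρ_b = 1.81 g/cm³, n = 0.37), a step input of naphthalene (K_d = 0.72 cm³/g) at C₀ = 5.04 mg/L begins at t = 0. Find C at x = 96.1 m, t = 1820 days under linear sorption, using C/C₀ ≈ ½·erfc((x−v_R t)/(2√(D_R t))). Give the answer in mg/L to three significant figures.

4.86 mg/L

Retardation factor R = 1 + ρ_b·K_d/n = 1 + 1.81 × 0.72/0.37 = 4.522.
Sorption retards both mechanisms: v_R = v/R = 0.05971 m/day, D_R = D/R = 0.01320 m²/day.
v_R·t = 0.05971 × 1820 = 108.6722 m; 2√(D_R t) = 9.803 m; argument = (96.1 − 108.6722)/9.803 = -1.282.
C = C₀ × ½·erfc(-1.282) = 5.04 × 0.9651 = 4.86 mg/L.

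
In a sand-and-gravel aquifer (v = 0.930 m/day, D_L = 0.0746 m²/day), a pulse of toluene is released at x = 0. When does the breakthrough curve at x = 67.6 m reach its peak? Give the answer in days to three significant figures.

For the 1D instantaneous-source solution, setting ∂C/∂t = 0 at fixed x gives v²t² + 2Dt − x² = 0, so t = (√(D² + v²x²) − D)/v².
√(D² + v²x²) = √(0.0746² + 0.930² × 67.6²) = 62.87; v² = 0.8649.
t = (62.87 − 0.0746)/0.8649 = 72.6 days (vs. the pure-advection estimate x/v = 72.7 d).

72.6 days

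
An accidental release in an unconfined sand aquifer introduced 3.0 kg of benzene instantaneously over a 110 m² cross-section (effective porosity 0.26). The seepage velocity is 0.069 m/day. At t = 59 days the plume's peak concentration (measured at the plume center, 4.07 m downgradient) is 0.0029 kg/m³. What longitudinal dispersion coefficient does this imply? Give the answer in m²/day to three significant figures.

1.76 m²/day

At the plume center C_max = M/(n_e·A·√(4πDt)), so D = M²/(4πt·(n_e·A·C_max)²).
n_e·A·C_max = 0.26 × 110 × 0.0029 = 0.08294 kg/m.
D = 3.0²/(4π × 59 × 0.08294²) = 1.76 m²/day.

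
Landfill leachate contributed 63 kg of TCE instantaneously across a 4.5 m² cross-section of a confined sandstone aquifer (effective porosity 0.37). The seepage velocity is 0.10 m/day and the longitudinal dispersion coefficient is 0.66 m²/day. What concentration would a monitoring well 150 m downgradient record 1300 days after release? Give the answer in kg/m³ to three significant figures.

0.324 kg/m³

For an instantaneous plane source, C(x,t) = M/(n_e·A·√(4πDt)) · exp(−(x−vt)²/(4Dt)), with n_e·A the pore (flow) area.
Plume center vt = 0.10 × 1300 = 130 m, so the well at 150 m is 20 m downgradient of the peak.
√(4πDt) = 103.8 m, giving peak height M/(n_e·A·√(4πDt)) = 63/(0.37 × 4.5 × 103.8) = 0.3645 kg/m³.
(x−vt)²/(4Dt) = (20)²/(4 × 0.66 × 1300) = 0.1166; exp(−0.1166) = 0.8899.
C = 0.3645 × 0.8899 = 0.324 kg/m³.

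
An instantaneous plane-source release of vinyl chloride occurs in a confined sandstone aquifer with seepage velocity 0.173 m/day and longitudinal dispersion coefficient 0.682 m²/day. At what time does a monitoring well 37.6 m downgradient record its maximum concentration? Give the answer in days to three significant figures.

196 days

For the 1D instantaneous-source solution, setting ∂C/∂t = 0 at fixed x gives v²t² + 2Dt − x² = 0, so t = (√(D² + v²x²) − D)/v².
√(D² + v²x²) = √(0.682² + 0.173² × 37.6²) = 6.540; v² = 0.029929.
t = (6.540 − 0.682)/0.029929 = 196 days (vs. the pure-advection estimate x/v = 217 d).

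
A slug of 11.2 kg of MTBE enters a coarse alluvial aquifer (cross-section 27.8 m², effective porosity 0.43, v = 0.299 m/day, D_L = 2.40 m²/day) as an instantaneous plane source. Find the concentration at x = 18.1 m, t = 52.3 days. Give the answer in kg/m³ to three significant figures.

0.0233 kg/m³

For an instantaneous plane source, C(x,t) = M/(n_e·A·√(4πDt)) · exp(−(x−vt)²/(4Dt)), with n_e·A the pore (flow) area.
Plume center vt = 0.299 × 52.3 = 15.6377 m, so the well at 18.1 m is 2.4623 m downgradient of the peak.
√(4πDt) = 39.72 m, giving peak height M/(n_e·A·√(4πDt)) = 11.2/(0.43 × 27.8 × 39.72) = 0.02359 kg/m³.
(x−vt)²/(4Dt) = (2.4623)²/(4 × 2.40 × 52.3) = 0.01208; exp(−0.01208) = 0.9880.
C = 0.02359 × 0.9880 = 0.0233 kg/m³.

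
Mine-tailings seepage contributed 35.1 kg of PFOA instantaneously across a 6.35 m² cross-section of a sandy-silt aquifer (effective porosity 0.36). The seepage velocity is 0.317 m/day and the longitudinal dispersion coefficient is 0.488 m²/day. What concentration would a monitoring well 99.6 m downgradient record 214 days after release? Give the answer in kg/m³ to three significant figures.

For an instantaneous plane source, C(x,t) = M/(n_e·A·√(4πDt)) · exp(−(x−vt)²/(4Dt)), with n_e·A the pore (flow) area.
Plume center vt = 0.317 × 214 = 67.838 m, so the well at 99.6 m is 31.762 m downgradient of the peak.
√(4πDt) = 36.23 m, giving peak height M/(n_e·A·√(4πDt)) = 35.1/(0.36 × 6.35 × 36.23) = 0.4238 kg/m³.
(x−vt)²/(4Dt) = (31.762)²/(4 × 0.488 × 214) = 2.415; exp(−2.415) = 0.08937.
C = 0.4238 × 0.08937 = 0.0379 kg/m³.

0.0379 kg/m³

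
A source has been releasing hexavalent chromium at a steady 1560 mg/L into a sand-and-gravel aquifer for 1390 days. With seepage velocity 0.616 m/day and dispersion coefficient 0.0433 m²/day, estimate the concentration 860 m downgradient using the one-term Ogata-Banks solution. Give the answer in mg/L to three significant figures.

571 mg/L

For a continuous step input, C/C₀ ≈ ½·erfc((x−vt)/(2√(Dt))).
vt = 0.616 × 1390 = 856.24 m and 2√(Dt) = 2√(0.0433 × 1390) = 15.52 m.
Argument (x−vt)/(2√(Dt)) = (860 − 856.24)/15.52 = 0.2423; ½·erfc(0.2423) = 0.3659.
C = 1560 × 0.3659 = 571 mg/L.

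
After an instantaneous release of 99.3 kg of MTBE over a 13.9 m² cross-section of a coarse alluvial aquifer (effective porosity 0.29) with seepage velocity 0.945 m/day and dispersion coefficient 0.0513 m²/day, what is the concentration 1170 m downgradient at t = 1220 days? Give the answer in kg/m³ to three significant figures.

For an instantaneous plane source, C(x,t) = M/(n_e·A·√(4πDt)) · exp(−(x−vt)²/(4Dt)), with n_e·A the pore (flow) area.
Plume center vt = 0.945 × 1220 = 1152.9 m, so the well at 1170 m is 17.1 m downgradient of the peak.
√(4πDt) = 28.04 m, giving peak height M/(n_e·A·√(4πDt)) = 99.3/(0.29 × 13.9 × 28.04) = 0.8785 kg/m³.
(x−vt)²/(4Dt) = (17.1)²/(4 × 0.0513 × 1220) = 1.168; exp(−1.168) = 0.3110.
C = 0.8785 × 0.3110 = 0.273 kg/m³.

0.273 kg/m³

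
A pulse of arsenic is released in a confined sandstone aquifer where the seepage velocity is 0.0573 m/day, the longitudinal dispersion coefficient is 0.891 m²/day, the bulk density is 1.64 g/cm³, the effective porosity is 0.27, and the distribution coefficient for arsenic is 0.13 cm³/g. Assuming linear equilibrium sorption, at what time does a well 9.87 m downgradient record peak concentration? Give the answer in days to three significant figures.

Retardation factor R = 1 + ρ_b·K_d/n = 1 + 1.64 × 0.13/0.27 = 1.790.
Sorption retards both mechanisms: v_R = v/R = 0.03201 m/day, D_R = D/R = 0.4978 m²/day.
Peak time from v_R²t² + 2D_R t − x² = 0: t = (√(D_R² + v_R²x²) − D_R)/v_R².
√(D_R² + v_R²x²) = √(0.4978² + 0.03201² × 9.87²) = 0.5896; v_R² = 0.001025.
t = (0.5896 − 0.4978)/0.001025 = 89.6 days.

89.6 days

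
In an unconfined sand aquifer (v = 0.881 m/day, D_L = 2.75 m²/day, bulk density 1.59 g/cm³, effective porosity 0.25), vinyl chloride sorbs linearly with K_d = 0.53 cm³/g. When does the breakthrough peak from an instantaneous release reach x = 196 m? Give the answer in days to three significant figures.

957 days

Retardation factor R = 1 + ρ_b·K_d/n = 1 + 1.59 × 0.53/0.25 = 4.371.
Sorption retards both mechanisms: v_R = v/R = 0.2016 m/day, D_R = D/R = 0.6291 m²/day.
Peak time from v_R²t² + 2D_R t − x² = 0: t = (√(D_R² + v_R²x²) − D_R)/v_R².
√(D_R² + v_R²x²) = √(0.6291² + 0.2016² × 196²) = 39.52; v_R² = 0.04064.
t = (39.52 − 0.6291)/0.04064 = 957 days.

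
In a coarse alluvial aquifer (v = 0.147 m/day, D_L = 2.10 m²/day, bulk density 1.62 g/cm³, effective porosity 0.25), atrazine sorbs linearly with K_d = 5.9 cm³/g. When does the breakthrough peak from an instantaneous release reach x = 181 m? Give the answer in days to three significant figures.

Retardation factor R = 1 + ρ_b·K_d/n = 1 + 1.62 × 5.9/0.25 = 39.23.
Sorption retards both mechanisms: v_R = v/R = 0.003747 m/day, D_R = D/R = 0.05353 m²/day.
Peak time from v_R²t² + 2D_R t − x² = 0: t = (√(D_R² + v_R²x²) − D_R)/v_R².
√(D_R² + v_R²x²) = √(0.05353² + 0.003747² × 181²) = 0.6803; v_R² = 1.404e-05.
t = (0.6803 − 0.05353)/1.404e-05 = 44600 days.

44600 days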